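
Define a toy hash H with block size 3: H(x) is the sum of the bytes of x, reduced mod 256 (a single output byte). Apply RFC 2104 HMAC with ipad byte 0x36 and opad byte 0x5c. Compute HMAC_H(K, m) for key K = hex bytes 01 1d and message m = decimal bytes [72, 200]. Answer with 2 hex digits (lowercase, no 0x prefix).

a2

Key hex bytes 01 1d is 2 bytes ≤ B = 3; zero-pad to 3 bytes: K' = 01 1d 00.
K' ⊕ ipad = 37 2b 36.  K' ⊕ opad = 5d 41 5c.
Inner input = (K'⊕ipad) ∥ m = 37 2b 36 ∥ 48 c8.
Inner hash: sum = 55+43+54+72+200 = 424; mod 256 = 168 → a8.
Outer input = (K'⊕opad) ∥ inner = 5d 41 5c ∥ a8.
Outer hash (tag): sum = 93+65+92+168 = 418; mod 256 = 162 → a2.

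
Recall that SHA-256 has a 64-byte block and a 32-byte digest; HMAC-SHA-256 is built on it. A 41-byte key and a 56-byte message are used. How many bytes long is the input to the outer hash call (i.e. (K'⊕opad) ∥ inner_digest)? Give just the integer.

96

Key is 41 ≤ 64 bytes, zero-padded: |K'| = 64.
Outer input = (K'⊕opad) ∥ H(inner) → 64 + 32 = 96 bytes.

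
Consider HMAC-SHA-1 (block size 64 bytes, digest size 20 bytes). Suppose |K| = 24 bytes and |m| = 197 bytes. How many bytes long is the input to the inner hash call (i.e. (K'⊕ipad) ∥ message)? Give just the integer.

Key is 24 ≤ 64 bytes, zero-padded: |K'| = 64.
Inner input = (K'⊕ipad) ∥ m → 64 + 197 = 261 bytes.

261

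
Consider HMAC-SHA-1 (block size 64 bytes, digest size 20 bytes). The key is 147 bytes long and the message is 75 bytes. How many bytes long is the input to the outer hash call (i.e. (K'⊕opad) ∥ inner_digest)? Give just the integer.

84

Key is 147 > 64 bytes, so it is hashed to 20 bytes then zero-padded to 64: |K'| = 64.
Outer input = (K'⊕opad) ∥ H(inner) → 64 + 20 = 84 bytes.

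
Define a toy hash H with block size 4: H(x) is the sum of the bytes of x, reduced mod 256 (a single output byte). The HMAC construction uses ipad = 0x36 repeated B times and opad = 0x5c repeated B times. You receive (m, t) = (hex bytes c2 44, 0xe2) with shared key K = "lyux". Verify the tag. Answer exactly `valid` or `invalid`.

valid

Key "lyux" = 6c 79 75 78 is exactly B = 4 bytes: K' = 6c 79 75 78.
K' ⊕ ipad = 5a 4f 43 4e; K' ⊕ opad = 30 25 29 24.
Inner hash: sum = 90+79+67+78+194+68 = 576; mod 256 = 64 → 40.
Outer hash (recomputed tag): sum = 48+37+41+36+64 = 226 → e2.
Recomputed tag = e2; claimed = e2 → match.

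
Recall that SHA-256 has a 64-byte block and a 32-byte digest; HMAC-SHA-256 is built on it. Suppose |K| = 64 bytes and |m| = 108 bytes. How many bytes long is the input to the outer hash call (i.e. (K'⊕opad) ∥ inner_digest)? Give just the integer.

Key is 64 ≤ 64 bytes, zero-padded: |K'| = 64.
Outer input = (K'⊕opad) ∥ H(inner) → 64 + 32 = 96 bytes.

96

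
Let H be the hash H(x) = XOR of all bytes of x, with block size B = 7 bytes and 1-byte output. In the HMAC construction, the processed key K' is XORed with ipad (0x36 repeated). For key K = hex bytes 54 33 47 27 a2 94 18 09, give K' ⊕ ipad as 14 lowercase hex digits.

Key hex bytes 54 33 47 27 a2 94 18 09 is 8 bytes > B = 7, so hash it first: H(key) = 20, then zero-pad to 7 bytes: K' = 20 00 00 00 00 00 00.
XOR each byte with 0x36: 20⊕36=16, 00⊕36=36, 00⊕36=36, 00⊕36=36, 00⊕36=36, 00⊕36=36, 00⊕36=36.

16363636363636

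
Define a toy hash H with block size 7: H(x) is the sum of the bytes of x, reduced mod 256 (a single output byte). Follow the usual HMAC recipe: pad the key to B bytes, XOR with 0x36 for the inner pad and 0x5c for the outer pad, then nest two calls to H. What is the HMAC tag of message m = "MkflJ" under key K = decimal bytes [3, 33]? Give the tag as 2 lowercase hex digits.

d6

Key decimal bytes [3, 33] = 03 21 is 2 bytes ≤ B = 7; zero-pad to 7 bytes: K' = 03 21 00 00 00 00 00.
K' ⊕ ipad = 35 17 36 36 36 36 36.  K' ⊕ opad = 5f 7d 5c 5c 5c 5c 5c.
Inner input = (K'⊕ipad) ∥ m = 35 17 36 36 36 36 36 ∥ 4d 6b 66 6c 4a.
Inner hash: sum = 53+23+54+54+54+54+54+77+107+102+108+74 = 814; mod 256 = 46 → 2e.
Outer input = (K'⊕opad) ∥ inner = 5f 7d 5c 5c 5c 5c 5c ∥ 2e.
Outer hash (tag): sum = 95+125+92+92+92+92+92+46 = 726; mod 256 = 214 → d6.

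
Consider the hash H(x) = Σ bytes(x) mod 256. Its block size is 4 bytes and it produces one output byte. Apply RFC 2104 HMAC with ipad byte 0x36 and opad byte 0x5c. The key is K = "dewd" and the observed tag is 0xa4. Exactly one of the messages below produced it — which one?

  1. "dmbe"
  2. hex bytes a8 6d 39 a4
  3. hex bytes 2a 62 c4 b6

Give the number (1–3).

Key "dewd" = 64 65 77 64 is exactly B = 4 bytes: K' = 64 65 77 64.
K' ⊕ ipad = 52 53 41 52; K' ⊕ opad = 38 39 2b 38.
m1: inner = H(52 53 41 52 64 6d 62 65) = d0; tag = H(38 39 2b 38 d0) = a4 ← matches
m2: inner = H(52 53 41 52 a8 6d 39 a4) = 2a; tag = H(38 39 2b 38 2a) = fe
m3: inner = H(52 53 41 52 2a 62 c4 b6) = 3e; tag = H(38 39 2b 38 3e) = 12

1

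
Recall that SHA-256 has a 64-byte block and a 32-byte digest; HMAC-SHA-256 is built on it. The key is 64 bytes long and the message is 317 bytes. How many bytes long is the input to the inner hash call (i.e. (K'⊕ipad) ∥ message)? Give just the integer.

Key is 64 ≤ 64 bytes, zero-padded: |K'| = 64.
Inner input = (K'⊕ipad) ∥ m → 64 + 317 = 381 bytes.

381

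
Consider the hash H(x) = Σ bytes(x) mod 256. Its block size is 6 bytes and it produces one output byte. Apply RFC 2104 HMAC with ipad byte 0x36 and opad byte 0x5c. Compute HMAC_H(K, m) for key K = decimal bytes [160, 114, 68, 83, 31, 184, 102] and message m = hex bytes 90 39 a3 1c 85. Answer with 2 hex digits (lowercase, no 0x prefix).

71

Key decimal bytes [160, 114, 68, 83, 31, 184, 102] = a0 72 44 53 1f b8 66 is 7 bytes > B = 6, so hash it first: H(key) = e6, then zero-pad to 6 bytes: K' = e6 00 00 00 00 00.
K' ⊕ ipad = d0 36 36 36 36 36.  K' ⊕ opad = ba 5c 5c 5c 5c 5c.
Inner input = (K'⊕ipad) ∥ m = d0 36 36 36 36 36 ∥ 90 39 a3 1c 85.
Inner hash: sum = 208+54+54+54+54+54+144+57+163+28+133 = 1003; mod 256 = 235 → eb.
Outer input = (K'⊕opad) ∥ inner = ba 5c 5c 5c 5c 5c ∥ eb.
Outer hash (tag): sum = 186+92+92+92+92+92+235 = 881; mod 256 = 113 → 71.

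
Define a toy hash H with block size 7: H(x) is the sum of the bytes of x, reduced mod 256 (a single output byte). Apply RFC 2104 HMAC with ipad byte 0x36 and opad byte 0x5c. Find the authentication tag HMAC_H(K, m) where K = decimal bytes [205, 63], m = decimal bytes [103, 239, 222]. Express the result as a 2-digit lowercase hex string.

Key decimal bytes [205, 63] = cd 3f is 2 bytes ≤ B = 7; zero-pad to 7 bytes: K' = cd 3f 00 00 00 00 00.
K' ⊕ ipad = fb 09 36 36 36 36 36.  K' ⊕ opad = 91 63 5c 5c 5c 5c 5c.
Inner input = (K'⊕ipad) ∥ m = fb 09 36 36 36 36 36 ∥ 67 ef de.
Inner hash: sum = 251+9+54+54+54+54+54+103+239+222 = 1094; mod 256 = 70 → 46.
Outer input = (K'⊕opad) ∥ inner = 91 63 5c 5c 5c 5c 5c ∥ 46.
Outer hash (tag): sum = 145+99+92+92+92+92+92+70 = 774; mod 256 = 6 → 06.

06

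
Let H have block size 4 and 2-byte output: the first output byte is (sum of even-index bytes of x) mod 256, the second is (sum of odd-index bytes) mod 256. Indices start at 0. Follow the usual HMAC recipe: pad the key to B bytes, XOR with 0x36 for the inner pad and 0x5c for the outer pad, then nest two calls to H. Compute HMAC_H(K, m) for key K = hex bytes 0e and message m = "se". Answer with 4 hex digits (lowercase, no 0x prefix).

8f89

Key hex bytes 0e is 1 byte ≤ B = 4; zero-pad to 4 bytes: K' = 0e 00 00 00.
K' ⊕ ipad = 38 36 36 36.  K' ⊕ opad = 52 5c 5c 5c.
Inner input = (K'⊕ipad) ∥ m = 38 36 36 36 ∥ 73 65.
Inner hash: even-index sum = 225 mod 256 = 225; odd-index sum = 209 mod 256 = 209 → e1 d1.
Outer input = (K'⊕opad) ∥ inner = 52 5c 5c 5c ∥ e1 d1.
Outer hash (tag): even-index sum = 399 mod 256 = 143; odd-index sum = 393 mod 256 = 137 → 8f 89.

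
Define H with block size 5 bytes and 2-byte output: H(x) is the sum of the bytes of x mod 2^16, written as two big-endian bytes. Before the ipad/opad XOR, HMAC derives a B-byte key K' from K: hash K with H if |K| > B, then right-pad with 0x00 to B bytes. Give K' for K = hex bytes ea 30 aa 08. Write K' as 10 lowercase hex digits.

Key hex bytes ea 30 aa 08 is 4 bytes ≤ B = 5; zero-pad to 5 bytes: K' = ea 30 aa 08 00.

ea30aa0800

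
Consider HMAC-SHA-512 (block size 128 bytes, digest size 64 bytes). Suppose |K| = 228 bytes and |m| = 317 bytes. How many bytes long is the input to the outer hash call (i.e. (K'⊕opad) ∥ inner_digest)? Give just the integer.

192

Key is 228 > 128 bytes, so it is hashed to 64 bytes then zero-padded to 128: |K'| = 128.
Outer input = (K'⊕opad) ∥ H(inner) → 128 + 64 = 192 bytes.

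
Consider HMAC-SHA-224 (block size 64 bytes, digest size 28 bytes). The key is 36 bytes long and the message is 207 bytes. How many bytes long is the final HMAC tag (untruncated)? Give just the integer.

28

The tag is one SHA-224 digest: 28 bytes.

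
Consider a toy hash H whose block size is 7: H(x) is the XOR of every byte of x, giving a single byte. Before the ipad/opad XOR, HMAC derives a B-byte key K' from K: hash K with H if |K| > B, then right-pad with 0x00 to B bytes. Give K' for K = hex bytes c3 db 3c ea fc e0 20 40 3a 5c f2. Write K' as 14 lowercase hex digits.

|K| = 11 > B = 7, so first hash the key.
H(K): XOR c3⊕db⊕3c⊕ea⊕fc⊕e0⊕20⊕40⊕3a⊕5c⊕f2 = 26.
Zero-pad H(K) = 26 to 7 bytes: K' = 26 00 00 00 00 00 00.

26000000000000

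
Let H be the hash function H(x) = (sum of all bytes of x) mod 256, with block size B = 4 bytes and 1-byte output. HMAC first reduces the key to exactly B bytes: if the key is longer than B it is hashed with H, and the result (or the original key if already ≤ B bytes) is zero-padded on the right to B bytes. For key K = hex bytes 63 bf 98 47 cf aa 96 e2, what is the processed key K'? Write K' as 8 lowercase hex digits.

|K| = 8 > B = 4, so first hash the key.
H(K): sum = 99+191+152+71+207+170+150+226 = 1266; mod 256 = 242 → f2.
Zero-pad H(K) = f2 to 4 bytes: K' = f2 00 00 00.

f2000000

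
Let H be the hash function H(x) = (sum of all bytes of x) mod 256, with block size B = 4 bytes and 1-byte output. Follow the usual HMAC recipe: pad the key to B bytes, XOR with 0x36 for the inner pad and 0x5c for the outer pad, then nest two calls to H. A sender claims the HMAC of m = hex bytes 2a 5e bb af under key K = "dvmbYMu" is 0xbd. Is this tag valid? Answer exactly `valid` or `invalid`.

invalid

Key "dvmbYMu" = 64 76 6d 62 59 4d 75 is 7 bytes > B = 4, so hash it first: H(key) = c4, then zero-pad to 4 bytes: K' = c4 00 00 00.
K' ⊕ ipad = f2 36 36 36; K' ⊕ opad = 98 5c 5c 5c.
Inner hash: sum = 242+54+54+54+42+94+187+175 = 902; mod 256 = 134 → 86.
Outer hash (recomputed tag): sum = 152+92+92+92+134 = 562; mod 256 = 50 → 32.
Recomputed tag = 32; claimed = bd → mismatch.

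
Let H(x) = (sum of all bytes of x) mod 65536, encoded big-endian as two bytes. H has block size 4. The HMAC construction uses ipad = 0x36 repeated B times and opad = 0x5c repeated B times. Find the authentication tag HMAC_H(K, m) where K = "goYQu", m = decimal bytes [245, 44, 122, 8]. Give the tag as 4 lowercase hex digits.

01ca

Key "goYQu" = 67 6f 59 51 75 is 5 bytes > B = 4, so hash it first: H(key) = 01 f5, then zero-pad to 4 bytes: K' = 01 f5 00 00.
K' ⊕ ipad = 37 c3 36 36.  K' ⊕ opad = 5d a9 5c 5c.
Inner input = (K'⊕ipad) ∥ m = 37 c3 36 36 ∥ f5 2c 7a 08.
Inner hash: sum = 55+195+54+54+245+44+122+8 = 777 → 03 09.
Outer input = (K'⊕opad) ∥ inner = 5d a9 5c 5c ∥ 03 09.
Outer hash (tag): sum = 93+169+92+92+3+9 = 458 → 01 ca.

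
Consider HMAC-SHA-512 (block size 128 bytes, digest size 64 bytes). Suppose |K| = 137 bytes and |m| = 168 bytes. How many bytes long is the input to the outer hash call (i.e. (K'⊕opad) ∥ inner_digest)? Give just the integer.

Key is 137 > 128 bytes, so it is hashed to 64 bytes then zero-padded to 128: |K'| = 128.
Outer input = (K'⊕opad) ∥ H(inner) → 128 + 64 = 192 bytes.

192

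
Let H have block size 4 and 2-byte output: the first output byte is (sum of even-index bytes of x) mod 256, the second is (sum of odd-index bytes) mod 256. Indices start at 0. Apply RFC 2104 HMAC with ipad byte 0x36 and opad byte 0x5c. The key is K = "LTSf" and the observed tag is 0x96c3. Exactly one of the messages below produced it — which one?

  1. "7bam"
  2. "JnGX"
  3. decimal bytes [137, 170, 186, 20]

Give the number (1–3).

Key "LTSf" = 4c 54 53 66 is exactly B = 4 bytes: K' = 4c 54 53 66.
K' ⊕ ipad = 7a 62 65 50; K' ⊕ opad = 10 08 0f 3a.
m1: inner = H(7a 62 65 50 37 62 61 6d) = 77 81; tag = H(10 08 0f 3a 77 81) = 96c3 ← matches
m2: inner = H(7a 62 65 50 4a 6e 47 58) = 70 78; tag = H(10 08 0f 3a 70 78) = 8fba
m3: inner = H(7a 62 65 50 89 aa ba 14) = 22 70; tag = H(10 08 0f 3a 22 70) = 41b2

1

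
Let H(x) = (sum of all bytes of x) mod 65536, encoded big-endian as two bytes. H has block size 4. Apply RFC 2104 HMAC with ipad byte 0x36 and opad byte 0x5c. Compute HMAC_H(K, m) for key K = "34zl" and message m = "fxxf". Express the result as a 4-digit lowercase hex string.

Key "34zl" = 33 34 7a 6c is exactly B = 4 bytes: K' = 33 34 7a 6c.
K' ⊕ ipad = 05 02 4c 5a.  K' ⊕ opad = 6f 68 26 30.
Inner input = (K'⊕ipad) ∥ m = 05 02 4c 5a ∥ 66 78 78 66.
Inner hash: sum = 5+2+76+90+102+120+120+102 = 617 → 02 69.
Outer input = (K'⊕opad) ∥ inner = 6f 68 26 30 ∥ 02 69.
Outer hash (tag): sum = 111+104+38+48+2+105 = 408 → 01 98.

0198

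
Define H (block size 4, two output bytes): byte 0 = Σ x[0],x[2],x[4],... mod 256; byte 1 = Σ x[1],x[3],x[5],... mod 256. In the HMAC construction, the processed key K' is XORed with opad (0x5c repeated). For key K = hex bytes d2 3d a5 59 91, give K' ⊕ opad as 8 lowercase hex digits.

Key hex bytes d2 3d a5 59 91 is 5 bytes > B = 4, so hash it first: H(key) = 08 96, then zero-pad to 4 bytes: K' = 08 96 00 00.
XOR each byte with 0x5c: 08⊕5c=54, 96⊕5c=ca, 00⊕5c=5c, 00⊕5c=5c.

54ca5c5c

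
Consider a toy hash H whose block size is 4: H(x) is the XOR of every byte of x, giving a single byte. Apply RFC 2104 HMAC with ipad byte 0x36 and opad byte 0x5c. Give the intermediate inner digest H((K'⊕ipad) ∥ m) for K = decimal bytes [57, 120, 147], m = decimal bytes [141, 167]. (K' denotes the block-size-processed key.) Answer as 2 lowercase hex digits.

f8

Key decimal bytes [57, 120, 147] = 39 78 93 is 3 bytes ≤ B = 4; zero-pad to 4 bytes: K' = 39 78 93 00.
K' ⊕ ipad = 0f 4e a5 36.
Inner input = 0f 4e a5 36 ∥ 8d a7.
Inner hash: XOR 0f⊕4e⊕a5⊕36⊕8d⊕a7 = f8.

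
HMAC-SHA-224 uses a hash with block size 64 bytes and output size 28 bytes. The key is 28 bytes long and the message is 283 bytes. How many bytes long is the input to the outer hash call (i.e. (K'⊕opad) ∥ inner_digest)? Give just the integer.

92

Key is 28 ≤ 64 bytes, zero-padded: |K'| = 64.
Outer input = (K'⊕opad) ∥ H(inner) → 64 + 28 = 92 bytes.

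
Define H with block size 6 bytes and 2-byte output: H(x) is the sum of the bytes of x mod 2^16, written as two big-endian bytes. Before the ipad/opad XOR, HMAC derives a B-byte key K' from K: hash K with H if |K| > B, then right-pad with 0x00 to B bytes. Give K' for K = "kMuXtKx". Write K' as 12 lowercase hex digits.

|K| = 7 > B = 6, so first hash the key.
H(K): sum = 107+77+117+88+116+75+120 = 700 → 02 bc.
Zero-pad H(K) = 02 bc to 6 bytes: K' = 02 bc 00 00 00 00.

02bc00000000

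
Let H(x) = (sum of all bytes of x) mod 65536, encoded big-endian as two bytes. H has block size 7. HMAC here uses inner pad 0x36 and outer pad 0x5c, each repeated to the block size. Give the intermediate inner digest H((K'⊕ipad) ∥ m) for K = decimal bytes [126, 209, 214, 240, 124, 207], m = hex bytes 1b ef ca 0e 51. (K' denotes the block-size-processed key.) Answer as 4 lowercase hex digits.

0681

Key decimal bytes [126, 209, 214, 240, 124, 207] = 7e d1 d6 f0 7c cf is 6 bytes ≤ B = 7; zero-pad to 7 bytes: K' = 7e d1 d6 f0 7c cf 00.
K' ⊕ ipad = 48 e7 e0 c6 4a f9 36.
Inner input = 48 e7 e0 c6 4a f9 36 ∥ 1b ef ca 0e 51.
Inner hash: sum = 72+231+224+198+74+249+54+27+239+202+14+81 = 1665 → 06 81.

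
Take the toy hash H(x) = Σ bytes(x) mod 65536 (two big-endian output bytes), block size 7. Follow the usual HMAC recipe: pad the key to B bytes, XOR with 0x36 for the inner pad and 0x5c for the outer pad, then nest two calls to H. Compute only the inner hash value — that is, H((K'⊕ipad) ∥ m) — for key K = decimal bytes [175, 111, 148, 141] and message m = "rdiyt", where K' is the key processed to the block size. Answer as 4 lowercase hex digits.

051d

Key decimal bytes [175, 111, 148, 141] = af 6f 94 8d is 4 bytes ≤ B = 7; zero-pad to 7 bytes: K' = af 6f 94 8d 00 00 00.
K' ⊕ ipad = 99 59 a2 bb 36 36 36.
Inner input = 99 59 a2 bb 36 36 36 ∥ 72 64 69 79 74.
Inner hash: sum = 153+89+162+187+54+54+54+114+100+105+121+116 = 1309 → 05 1d.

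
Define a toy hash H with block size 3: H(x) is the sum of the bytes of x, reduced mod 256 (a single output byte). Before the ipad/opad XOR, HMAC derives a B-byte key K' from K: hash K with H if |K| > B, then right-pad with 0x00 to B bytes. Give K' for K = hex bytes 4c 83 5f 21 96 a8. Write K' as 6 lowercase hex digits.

|K| = 6 > B = 3, so first hash the key.
H(K): sum = 76+131+95+33+150+168 = 653; mod 256 = 141 → 8d.
Zero-pad H(K) = 8d to 3 bytes: K' = 8d 00 00.

8d0000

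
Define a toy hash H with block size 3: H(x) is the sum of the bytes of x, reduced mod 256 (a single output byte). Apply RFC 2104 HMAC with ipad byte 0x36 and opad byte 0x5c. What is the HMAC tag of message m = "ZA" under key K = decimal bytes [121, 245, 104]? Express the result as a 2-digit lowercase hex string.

0d

Key decimal bytes [121, 245, 104] = 79 f5 68 is exactly B = 3 bytes: K' = 79 f5 68.
K' ⊕ ipad = 4f c3 5e.  K' ⊕ opad = 25 a9 34.
Inner input = (K'⊕ipad) ∥ m = 4f c3 5e ∥ 5a 41.
Inner hash: sum = 79+195+94+90+65 = 523; mod 256 = 11 → 0b.
Outer input = (K'⊕opad) ∥ inner = 25 a9 34 ∥ 0b.
Outer hash (tag): sum = 37+169+52+11 = 269; mod 256 = 13 → 0d.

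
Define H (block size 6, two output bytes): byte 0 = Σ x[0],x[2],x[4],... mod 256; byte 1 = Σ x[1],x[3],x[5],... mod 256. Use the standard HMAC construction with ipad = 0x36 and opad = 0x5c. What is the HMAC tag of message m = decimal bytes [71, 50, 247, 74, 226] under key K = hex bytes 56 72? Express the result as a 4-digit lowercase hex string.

ae12

Key hex bytes 56 72 is 2 bytes ≤ B = 6; zero-pad to 6 bytes: K' = 56 72 00 00 00 00.
K' ⊕ ipad = 60 44 36 36 36 36.  K' ⊕ opad = 0a 2e 5c 5c 5c 5c.
Inner input = (K'⊕ipad) ∥ m = 60 44 36 36 36 36 ∥ 47 32 f7 4a e2.
Inner hash: even-index sum = 748 mod 256 = 236; odd-index sum = 300 mod 256 = 44 → ec 2c.
Outer input = (K'⊕opad) ∥ inner = 0a 2e 5c 5c 5c 5c ∥ ec 2c.
Outer hash (tag): even-index sum = 430 mod 256 = 174; odd-index sum = 274 mod 256 = 18 → ae 12.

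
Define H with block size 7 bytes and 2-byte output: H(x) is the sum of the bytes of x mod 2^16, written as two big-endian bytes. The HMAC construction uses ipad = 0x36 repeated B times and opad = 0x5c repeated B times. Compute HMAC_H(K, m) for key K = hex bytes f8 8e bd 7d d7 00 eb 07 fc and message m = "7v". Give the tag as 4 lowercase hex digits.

Key hex bytes f8 8e bd 7d d7 00 eb 07 fc is 9 bytes > B = 7, so hash it first: H(key) = 05 85, then zero-pad to 7 bytes: K' = 05 85 00 00 00 00 00.
K' ⊕ ipad = 33 b3 36 36 36 36 36.  K' ⊕ opad = 59 d9 5c 5c 5c 5c 5c.
Inner input = (K'⊕ipad) ∥ m = 33 b3 36 36 36 36 36 ∥ 37 76.
Inner hash: sum = 51+179+54+54+54+54+54+55+118 = 673 → 02 a1.
Outer input = (K'⊕opad) ∥ inner = 59 d9 5c 5c 5c 5c 5c ∥ 02 a1.
Outer hash (tag): sum = 89+217+92+92+92+92+92+2+161 = 929 → 03 a1.

03a1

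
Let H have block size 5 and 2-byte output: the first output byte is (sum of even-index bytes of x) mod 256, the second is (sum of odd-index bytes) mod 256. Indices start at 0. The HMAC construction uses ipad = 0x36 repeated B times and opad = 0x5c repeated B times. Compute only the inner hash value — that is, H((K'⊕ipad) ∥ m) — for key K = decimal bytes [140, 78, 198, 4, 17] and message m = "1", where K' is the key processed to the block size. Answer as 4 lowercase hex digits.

d1db

Key decimal bytes [140, 78, 198, 4, 17] = 8c 4e c6 04 11 is exactly B = 5 bytes: K' = 8c 4e c6 04 11.
K' ⊕ ipad = ba 78 f0 32 27.
Inner input = ba 78 f0 32 27 ∥ 31.
Inner hash: even-index sum = 465 mod 256 = 209; odd-index sum = 219 mod 256 = 219 → d1 db.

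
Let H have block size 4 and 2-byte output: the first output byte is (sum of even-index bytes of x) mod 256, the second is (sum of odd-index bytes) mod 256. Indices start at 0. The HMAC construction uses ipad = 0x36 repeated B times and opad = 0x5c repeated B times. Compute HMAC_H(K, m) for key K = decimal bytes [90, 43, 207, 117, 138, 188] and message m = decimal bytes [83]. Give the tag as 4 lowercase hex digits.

Key decimal bytes [90, 43, 207, 117, 138, 188] = 5a 2b cf 75 8a bc is 6 bytes > B = 4, so hash it first: H(key) = b3 5c, then zero-pad to 4 bytes: K' = b3 5c 00 00.
K' ⊕ ipad = 85 6a 36 36.  K' ⊕ opad = ef 00 5c 5c.
Inner input = (K'⊕ipad) ∥ m = 85 6a 36 36 ∥ 53.
Inner hash: even-index sum = 270 mod 256 = 14; odd-index sum = 160 mod 256 = 160 → 0e a0.
Outer input = (K'⊕opad) ∥ inner = ef 00 5c 5c ∥ 0e a0.
Outer hash (tag): even-index sum = 345 mod 256 = 89; odd-index sum = 252 mod 256 = 252 → 59 fc.

59fc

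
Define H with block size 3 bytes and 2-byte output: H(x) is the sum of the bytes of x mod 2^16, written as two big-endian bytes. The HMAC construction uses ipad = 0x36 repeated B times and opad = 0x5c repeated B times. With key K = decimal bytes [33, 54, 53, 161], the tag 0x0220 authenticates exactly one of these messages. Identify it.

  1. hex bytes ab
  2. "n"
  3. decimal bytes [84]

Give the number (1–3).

2

Key decimal bytes [33, 54, 53, 161] = 21 36 35 a1 is 4 bytes > B = 3, so hash it first: H(key) = 01 2d, then zero-pad to 3 bytes: K' = 01 2d 00.
K' ⊕ ipad = 37 1b 36; K' ⊕ opad = 5d 71 5c.
m1: inner = H(37 1b 36 ab) = 01 33; tag = H(5d 71 5c 01 33) = 015e
m2: inner = H(37 1b 36 6e) = 00 f6; tag = H(5d 71 5c 00 f6) = 0220 ← matches
m3: inner = H(37 1b 36 54) = 00 dc; tag = H(5d 71 5c 00 dc) = 0206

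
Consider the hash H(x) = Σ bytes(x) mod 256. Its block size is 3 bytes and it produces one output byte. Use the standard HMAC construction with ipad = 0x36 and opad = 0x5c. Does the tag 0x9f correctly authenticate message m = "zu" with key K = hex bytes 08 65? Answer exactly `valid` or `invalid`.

Key hex bytes 08 65 is 2 bytes ≤ B = 3; zero-pad to 3 bytes: K' = 08 65 00.
K' ⊕ ipad = 3e 53 36; K' ⊕ opad = 54 39 5c.
Inner hash: sum = 62+83+54+122+117 = 438; mod 256 = 182 → b6.
Outer hash (recomputed tag): sum = 84+57+92+182 = 415; mod 256 = 159 → 9f.
Recomputed tag = 9f; claimed = 9f → match.

valid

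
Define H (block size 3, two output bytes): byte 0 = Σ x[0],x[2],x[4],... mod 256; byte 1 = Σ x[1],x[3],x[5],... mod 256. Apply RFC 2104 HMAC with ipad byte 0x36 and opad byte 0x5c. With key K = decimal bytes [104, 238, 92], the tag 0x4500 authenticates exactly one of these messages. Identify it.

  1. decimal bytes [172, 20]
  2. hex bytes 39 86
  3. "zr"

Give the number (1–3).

Key decimal bytes [104, 238, 92] = 68 ee 5c is exactly B = 3 bytes: K' = 68 ee 5c.
K' ⊕ ipad = 5e d8 6a; K' ⊕ opad = 34 b2 00.
m1: inner = H(5e d8 6a ac 14) = dc 84; tag = H(34 b2 00 dc 84) = b88e
m2: inner = H(5e d8 6a 39 86) = 4e 11; tag = H(34 b2 00 4e 11) = 4500 ← matches
m3: inner = H(5e d8 6a 7a 72) = 3a 52; tag = H(34 b2 00 3a 52) = 86ec

2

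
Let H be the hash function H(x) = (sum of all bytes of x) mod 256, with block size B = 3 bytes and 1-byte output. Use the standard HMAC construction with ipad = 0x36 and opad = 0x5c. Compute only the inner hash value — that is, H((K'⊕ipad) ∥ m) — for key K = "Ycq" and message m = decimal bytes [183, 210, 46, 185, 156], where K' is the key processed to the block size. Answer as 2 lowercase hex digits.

Key "Ycq" = 59 63 71 is exactly B = 3 bytes: K' = 59 63 71.
K' ⊕ ipad = 6f 55 47.
Inner input = 6f 55 47 ∥ b7 d2 2e b9 9c.
Inner hash: sum = 111+85+71+183+210+46+185+156 = 1047; mod 256 = 23 → 17.

17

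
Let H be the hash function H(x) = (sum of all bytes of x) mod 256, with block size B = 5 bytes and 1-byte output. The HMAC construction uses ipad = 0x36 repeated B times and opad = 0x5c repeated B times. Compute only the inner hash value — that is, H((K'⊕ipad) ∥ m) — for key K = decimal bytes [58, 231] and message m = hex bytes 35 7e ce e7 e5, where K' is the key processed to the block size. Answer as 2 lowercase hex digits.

Key decimal bytes [58, 231] = 3a e7 is 2 bytes ≤ B = 5; zero-pad to 5 bytes: K' = 3a e7 00 00 00.
K' ⊕ ipad = 0c d1 36 36 36.
Inner input = 0c d1 36 36 36 ∥ 35 7e ce e7 e5.
Inner hash: sum = 12+209+54+54+54+53+126+206+231+229 = 1228; mod 256 = 204 → cc.

cc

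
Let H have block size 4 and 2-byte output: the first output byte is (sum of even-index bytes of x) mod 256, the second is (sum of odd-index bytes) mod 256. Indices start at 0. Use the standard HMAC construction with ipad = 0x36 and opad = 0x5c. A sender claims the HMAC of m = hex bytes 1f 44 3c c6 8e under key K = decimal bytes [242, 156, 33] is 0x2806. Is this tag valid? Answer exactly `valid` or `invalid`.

invalid

Key decimal bytes [242, 156, 33] = f2 9c 21 is 3 bytes ≤ B = 4; zero-pad to 4 bytes: K' = f2 9c 21 00.
K' ⊕ ipad = c4 aa 17 36; K' ⊕ opad = ae c0 7d 5c.
Inner hash: even-index sum = 452 mod 256 = 196; odd-index sum = 490 mod 256 = 234 → c4 ea.
Outer hash (recomputed tag): even-index sum = 495 mod 256 = 239; odd-index sum = 518 mod 256 = 6 → ef 06.
Recomputed tag = ef06; claimed = 2806 → mismatch.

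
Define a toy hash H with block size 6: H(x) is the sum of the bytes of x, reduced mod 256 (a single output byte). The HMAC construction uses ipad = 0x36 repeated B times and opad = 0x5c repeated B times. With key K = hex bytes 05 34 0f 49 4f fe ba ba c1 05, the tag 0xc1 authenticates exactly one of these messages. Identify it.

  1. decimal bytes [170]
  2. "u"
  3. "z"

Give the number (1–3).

Key hex bytes 05 34 0f 49 4f fe ba ba c1 05 is 10 bytes > B = 6, so hash it first: H(key) = 18, then zero-pad to 6 bytes: K' = 18 00 00 00 00 00.
K' ⊕ ipad = 2e 36 36 36 36 36; K' ⊕ opad = 44 5c 5c 5c 5c 5c.
m1: inner = H(2e 36 36 36 36 36 aa) = e6; tag = H(44 5c 5c 5c 5c 5c e6) = f6
m2: inner = H(2e 36 36 36 36 36 75) = b1; tag = H(44 5c 5c 5c 5c 5c b1) = c1 ← matches
m3: inner = H(2e 36 36 36 36 36 7a) = b6; tag = H(44 5c 5c 5c 5c 5c b6) = c6

2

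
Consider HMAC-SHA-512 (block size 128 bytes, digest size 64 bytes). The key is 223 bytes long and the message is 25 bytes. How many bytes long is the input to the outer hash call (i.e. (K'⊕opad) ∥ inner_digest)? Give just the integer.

Key is 223 > 128 bytes, so it is hashed to 64 bytes then zero-padded to 128: |K'| = 128.
Outer input = (K'⊕opad) ∥ H(inner) → 128 + 64 = 192 bytes.

192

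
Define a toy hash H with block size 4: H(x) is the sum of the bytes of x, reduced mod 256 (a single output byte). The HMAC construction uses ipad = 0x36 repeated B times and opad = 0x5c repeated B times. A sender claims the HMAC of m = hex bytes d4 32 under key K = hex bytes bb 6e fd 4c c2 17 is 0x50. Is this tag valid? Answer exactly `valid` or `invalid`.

Key hex bytes bb 6e fd 4c c2 17 is 6 bytes > B = 4, so hash it first: H(key) = 4b, then zero-pad to 4 bytes: K' = 4b 00 00 00.
K' ⊕ ipad = 7d 36 36 36; K' ⊕ opad = 17 5c 5c 5c.
Inner hash: sum = 125+54+54+54+212+50 = 549; mod 256 = 37 → 25.
Outer hash (recomputed tag): sum = 23+92+92+92+37 = 336; mod 256 = 80 → 50.
Recomputed tag = 50; claimed = 50 → match.

valid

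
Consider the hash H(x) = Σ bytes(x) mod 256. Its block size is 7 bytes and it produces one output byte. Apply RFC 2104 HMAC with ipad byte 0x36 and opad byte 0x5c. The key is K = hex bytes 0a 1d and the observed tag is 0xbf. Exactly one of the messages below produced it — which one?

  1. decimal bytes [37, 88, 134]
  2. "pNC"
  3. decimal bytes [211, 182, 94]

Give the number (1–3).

Key hex bytes 0a 1d is 2 bytes ≤ B = 7; zero-pad to 7 bytes: K' = 0a 1d 00 00 00 00 00.
K' ⊕ ipad = 3c 2b 36 36 36 36 36; K' ⊕ opad = 56 41 5c 5c 5c 5c 5c.
m1: inner = H(3c 2b 36 36 36 36 36 25 58 86) = 78; tag = H(56 41 5c 5c 5c 5c 5c 78) = db
m2: inner = H(3c 2b 36 36 36 36 36 70 4e 43) = 76; tag = H(56 41 5c 5c 5c 5c 5c 76) = d9
m3: inner = H(3c 2b 36 36 36 36 36 d3 b6 5e) = 5c; tag = H(56 41 5c 5c 5c 5c 5c 5c) = bf ← matches

3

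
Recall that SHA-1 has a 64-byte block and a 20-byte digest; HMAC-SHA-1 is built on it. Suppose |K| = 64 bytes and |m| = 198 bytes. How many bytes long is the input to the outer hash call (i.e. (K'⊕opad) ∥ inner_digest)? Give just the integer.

Key is 64 ≤ 64 bytes, zero-padded: |K'| = 64.
Outer input = (K'⊕opad) ∥ H(inner) → 64 + 20 = 84 bytes.

84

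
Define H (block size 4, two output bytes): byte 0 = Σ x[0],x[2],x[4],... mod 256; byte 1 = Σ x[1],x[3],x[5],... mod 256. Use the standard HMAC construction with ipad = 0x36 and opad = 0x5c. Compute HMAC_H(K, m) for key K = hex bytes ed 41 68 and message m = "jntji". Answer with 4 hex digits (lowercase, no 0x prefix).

Key hex bytes ed 41 68 is 3 bytes ≤ B = 4; zero-pad to 4 bytes: K' = ed 41 68 00.
K' ⊕ ipad = db 77 5e 36.  K' ⊕ opad = b1 1d 34 5c.
Inner input = (K'⊕ipad) ∥ m = db 77 5e 36 ∥ 6a 6e 74 6a 69.
Inner hash: even-index sum = 640 mod 256 = 128; odd-index sum = 389 mod 256 = 133 → 80 85.
Outer input = (K'⊕opad) ∥ inner = b1 1d 34 5c ∥ 80 85.
Outer hash (tag): even-index sum = 357 mod 256 = 101; odd-index sum = 254 mod 256 = 254 → 65 fe.

65fe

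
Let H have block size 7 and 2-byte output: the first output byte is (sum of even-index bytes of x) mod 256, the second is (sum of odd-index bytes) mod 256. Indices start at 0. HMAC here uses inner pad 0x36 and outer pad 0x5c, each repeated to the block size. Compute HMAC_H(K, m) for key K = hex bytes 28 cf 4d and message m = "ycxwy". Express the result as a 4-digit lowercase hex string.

0c2a

Key hex bytes 28 cf 4d is 3 bytes ≤ B = 7; zero-pad to 7 bytes: K' = 28 cf 4d 00 00 00 00.
K' ⊕ ipad = 1e f9 7b 36 36 36 36.  K' ⊕ opad = 74 93 11 5c 5c 5c 5c.
Inner input = (K'⊕ipad) ∥ m = 1e f9 7b 36 36 36 36 ∥ 79 63 78 77 79.
Inner hash: even-index sum = 479 mod 256 = 223; odd-index sum = 719 mod 256 = 207 → df cf.
Outer input = (K'⊕opad) ∥ inner = 74 93 11 5c 5c 5c 5c ∥ df cf.
Outer hash (tag): even-index sum = 524 mod 256 = 12; odd-index sum = 554 mod 256 = 42 → 0c 2a.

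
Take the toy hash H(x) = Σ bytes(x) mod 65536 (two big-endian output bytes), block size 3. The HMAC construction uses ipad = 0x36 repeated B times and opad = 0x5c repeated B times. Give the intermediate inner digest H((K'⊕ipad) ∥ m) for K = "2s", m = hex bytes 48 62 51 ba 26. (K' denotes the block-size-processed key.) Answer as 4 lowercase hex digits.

Key "2s" = 32 73 is 2 bytes ≤ B = 3; zero-pad to 3 bytes: K' = 32 73 00.
K' ⊕ ipad = 04 45 36.
Inner input = 04 45 36 ∥ 48 62 51 ba 26.
Inner hash: sum = 4+69+54+72+98+81+186+38 = 602 → 02 5a.

025a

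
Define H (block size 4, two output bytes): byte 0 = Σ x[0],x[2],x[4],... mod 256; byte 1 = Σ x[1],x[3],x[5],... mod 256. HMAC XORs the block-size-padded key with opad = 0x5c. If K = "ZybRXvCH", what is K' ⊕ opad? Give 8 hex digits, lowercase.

0bd55c5c

Key "ZybRXvCH" = 5a 79 62 52 58 76 43 48 is 8 bytes > B = 4, so hash it first: H(key) = 57 89, then zero-pad to 4 bytes: K' = 57 89 00 00.
XOR each byte with 0x5c: 57⊕5c=0b, 89⊕5c=d5, 00⊕5c=5c, 00⊕5c=5c.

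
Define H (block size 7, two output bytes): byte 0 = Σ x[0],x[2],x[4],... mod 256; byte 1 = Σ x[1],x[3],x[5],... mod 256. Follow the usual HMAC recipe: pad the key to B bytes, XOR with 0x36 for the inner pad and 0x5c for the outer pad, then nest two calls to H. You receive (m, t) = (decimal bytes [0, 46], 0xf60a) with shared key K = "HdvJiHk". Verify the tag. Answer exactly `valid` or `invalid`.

valid

Key "HdvJiHk" = 48 64 76 4a 69 48 6b is exactly B = 7 bytes: K' = 48 64 76 4a 69 48 6b.
K' ⊕ ipad = 7e 52 40 7c 5f 7e 5d; K' ⊕ opad = 14 38 2a 16 35 14 37.
Inner hash: even-index sum = 424 mod 256 = 168; odd-index sum = 332 mod 256 = 76 → a8 4c.
Outer hash (recomputed tag): even-index sum = 246 mod 256 = 246; odd-index sum = 266 mod 256 = 10 → f6 0a.
Recomputed tag = f60a; claimed = f60a → match.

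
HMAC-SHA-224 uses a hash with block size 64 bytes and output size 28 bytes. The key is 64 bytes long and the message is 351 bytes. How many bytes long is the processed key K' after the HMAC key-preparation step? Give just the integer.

Key is 64 ≤ 64 bytes, zero-padded: |K'| = 64.

64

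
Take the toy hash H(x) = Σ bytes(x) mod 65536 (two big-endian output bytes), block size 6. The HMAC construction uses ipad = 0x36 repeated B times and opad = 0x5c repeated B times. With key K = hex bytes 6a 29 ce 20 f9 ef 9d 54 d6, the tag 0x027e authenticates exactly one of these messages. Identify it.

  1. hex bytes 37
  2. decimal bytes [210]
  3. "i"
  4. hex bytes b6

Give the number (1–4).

1

Key hex bytes 6a 29 ce 20 f9 ef 9d 54 d6 is 9 bytes > B = 6, so hash it first: H(key) = 05 30, then zero-pad to 6 bytes: K' = 05 30 00 00 00 00.
K' ⊕ ipad = 33 06 36 36 36 36; K' ⊕ opad = 59 6c 5c 5c 5c 5c.
m1: inner = H(33 06 36 36 36 36 37) = 01 48; tag = H(59 6c 5c 5c 5c 5c 01 48) = 027e ← matches
m2: inner = H(33 06 36 36 36 36 d2) = 01 e3; tag = H(59 6c 5c 5c 5c 5c 01 e3) = 0319
m3: inner = H(33 06 36 36 36 36 69) = 01 7a; tag = H(59 6c 5c 5c 5c 5c 01 7a) = 02b0
m4: inner = H(33 06 36 36 36 36 b6) = 01 c7; tag = H(59 6c 5c 5c 5c 5c 01 c7) = 02fd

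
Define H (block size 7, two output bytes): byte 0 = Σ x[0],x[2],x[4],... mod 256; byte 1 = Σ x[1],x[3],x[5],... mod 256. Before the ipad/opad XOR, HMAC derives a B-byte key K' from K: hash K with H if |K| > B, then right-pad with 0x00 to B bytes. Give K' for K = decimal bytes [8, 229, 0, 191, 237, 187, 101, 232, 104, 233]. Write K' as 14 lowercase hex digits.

|K| = 10 > B = 7, so first hash the key.
H(K): even-index sum = 450 mod 256 = 194; odd-index sum = 1072 mod 256 = 48 → c2 30.
Zero-pad H(K) = c2 30 to 7 bytes: K' = c2 30 00 00 00 00 00.

c2300000000000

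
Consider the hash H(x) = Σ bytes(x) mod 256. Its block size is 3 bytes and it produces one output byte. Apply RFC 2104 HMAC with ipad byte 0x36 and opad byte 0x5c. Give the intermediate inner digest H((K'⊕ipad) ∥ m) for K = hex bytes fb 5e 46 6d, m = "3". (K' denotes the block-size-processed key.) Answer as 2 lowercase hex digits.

d9

Key hex bytes fb 5e 46 6d is 4 bytes > B = 3, so hash it first: H(key) = 0c, then zero-pad to 3 bytes: K' = 0c 00 00.
K' ⊕ ipad = 3a 36 36.
Inner input = 3a 36 36 ∥ 33.
Inner hash: sum = 58+54+54+51 = 217 → d9.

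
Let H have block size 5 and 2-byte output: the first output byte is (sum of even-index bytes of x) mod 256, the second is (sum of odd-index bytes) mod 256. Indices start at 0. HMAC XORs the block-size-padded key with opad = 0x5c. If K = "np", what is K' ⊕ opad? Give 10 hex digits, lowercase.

Key "np" = 6e 70 is 2 bytes ≤ B = 5; zero-pad to 5 bytes: K' = 6e 70 00 00 00.
XOR each byte with 0x5c: 6e⊕5c=32, 70⊕5c=2c, 00⊕5c=5c, 00⊕5c=5c, 00⊕5c=5c.

322c5c5c5c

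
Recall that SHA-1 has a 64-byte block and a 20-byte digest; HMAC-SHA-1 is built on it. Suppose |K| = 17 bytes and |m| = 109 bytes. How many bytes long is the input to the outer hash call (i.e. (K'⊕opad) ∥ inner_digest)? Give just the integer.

84

Key is 17 ≤ 64 bytes, zero-padded: |K'| = 64.
Outer input = (K'⊕opad) ∥ H(inner) → 64 + 20 = 84 bytes.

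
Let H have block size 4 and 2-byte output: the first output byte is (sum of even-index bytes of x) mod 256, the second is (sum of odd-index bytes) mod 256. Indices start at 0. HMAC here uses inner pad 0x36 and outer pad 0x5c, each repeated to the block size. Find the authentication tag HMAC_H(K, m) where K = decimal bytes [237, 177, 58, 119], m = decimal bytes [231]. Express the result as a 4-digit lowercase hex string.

e5e0

Key decimal bytes [237, 177, 58, 119] = ed b1 3a 77 is exactly B = 4 bytes: K' = ed b1 3a 77.
K' ⊕ ipad = db 87 0c 41.  K' ⊕ opad = b1 ed 66 2b.
Inner input = (K'⊕ipad) ∥ m = db 87 0c 41 ∥ e7.
Inner hash: even-index sum = 462 mod 256 = 206; odd-index sum = 200 mod 256 = 200 → ce c8.
Outer input = (K'⊕opad) ∥ inner = b1 ed 66 2b ∥ ce c8.
Outer hash (tag): even-index sum = 485 mod 256 = 229; odd-index sum = 480 mod 256 = 224 → e5 e0.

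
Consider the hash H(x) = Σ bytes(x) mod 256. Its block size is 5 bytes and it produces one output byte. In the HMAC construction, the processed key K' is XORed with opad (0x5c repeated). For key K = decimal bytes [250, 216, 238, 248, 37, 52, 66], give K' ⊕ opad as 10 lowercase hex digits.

0f5c5c5c5c

Key decimal bytes [250, 216, 238, 248, 37, 52, 66] = fa d8 ee f8 25 34 42 is 7 bytes > B = 5, so hash it first: H(key) = 53, then zero-pad to 5 bytes: K' = 53 00 00 00 00.
XOR each byte with 0x5c: 53⊕5c=0f, 00⊕5c=5c, 00⊕5c=5c, 00⊕5c=5c, 00⊕5c=5c.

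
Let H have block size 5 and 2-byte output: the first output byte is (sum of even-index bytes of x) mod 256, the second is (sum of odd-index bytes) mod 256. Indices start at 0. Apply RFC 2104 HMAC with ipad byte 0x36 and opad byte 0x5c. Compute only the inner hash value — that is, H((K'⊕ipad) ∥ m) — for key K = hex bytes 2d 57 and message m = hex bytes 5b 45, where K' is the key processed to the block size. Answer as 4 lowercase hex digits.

Key hex bytes 2d 57 is 2 bytes ≤ B = 5; zero-pad to 5 bytes: K' = 2d 57 00 00 00.
K' ⊕ ipad = 1b 61 36 36 36.
Inner input = 1b 61 36 36 36 ∥ 5b 45.
Inner hash: even-index sum = 204 mod 256 = 204; odd-index sum = 242 mod 256 = 242 → cc f2.

ccf2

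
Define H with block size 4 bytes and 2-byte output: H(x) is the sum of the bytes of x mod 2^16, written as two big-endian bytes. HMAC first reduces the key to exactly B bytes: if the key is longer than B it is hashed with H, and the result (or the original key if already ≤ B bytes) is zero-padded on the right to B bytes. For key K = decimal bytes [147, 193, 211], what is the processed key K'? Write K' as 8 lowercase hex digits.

93c1d300

Key decimal bytes [147, 193, 211] = 93 c1 d3 is 3 bytes ≤ B = 4; zero-pad to 4 bytes: K' = 93 c1 d3 00.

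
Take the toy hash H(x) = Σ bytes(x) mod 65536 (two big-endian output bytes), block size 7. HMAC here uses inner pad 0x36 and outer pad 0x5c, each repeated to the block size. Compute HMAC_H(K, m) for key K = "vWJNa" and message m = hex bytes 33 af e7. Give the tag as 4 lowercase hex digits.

Key "vWJNa" = 76 57 4a 4e 61 is 5 bytes ≤ B = 7; zero-pad to 7 bytes: K' = 76 57 4a 4e 61 00 00.
K' ⊕ ipad = 40 61 7c 78 57 36 36.  K' ⊕ opad = 2a 0b 16 12 3d 5c 5c.
Inner input = (K'⊕ipad) ∥ m = 40 61 7c 78 57 36 36 ∥ 33 af e7.
Inner hash: sum = 64+97+124+120+87+54+54+51+175+231 = 1057 → 04 21.
Outer input = (K'⊕opad) ∥ inner = 2a 0b 16 12 3d 5c 5c ∥ 04 21.
Outer hash (tag): sum = 42+11+22+18+61+92+92+4+33 = 375 → 01 77.

0177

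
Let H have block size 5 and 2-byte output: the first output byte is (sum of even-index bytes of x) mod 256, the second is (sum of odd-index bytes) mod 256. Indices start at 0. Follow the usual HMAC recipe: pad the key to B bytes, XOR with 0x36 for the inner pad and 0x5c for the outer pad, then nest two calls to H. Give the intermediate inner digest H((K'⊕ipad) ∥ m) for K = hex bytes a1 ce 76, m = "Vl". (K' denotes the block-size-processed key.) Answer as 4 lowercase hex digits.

7984

Key hex bytes a1 ce 76 is 3 bytes ≤ B = 5; zero-pad to 5 bytes: K' = a1 ce 76 00 00.
K' ⊕ ipad = 97 f8 40 36 36.
Inner input = 97 f8 40 36 36 ∥ 56 6c.
Inner hash: even-index sum = 377 mod 256 = 121; odd-index sum = 388 mod 256 = 132 → 79 84.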